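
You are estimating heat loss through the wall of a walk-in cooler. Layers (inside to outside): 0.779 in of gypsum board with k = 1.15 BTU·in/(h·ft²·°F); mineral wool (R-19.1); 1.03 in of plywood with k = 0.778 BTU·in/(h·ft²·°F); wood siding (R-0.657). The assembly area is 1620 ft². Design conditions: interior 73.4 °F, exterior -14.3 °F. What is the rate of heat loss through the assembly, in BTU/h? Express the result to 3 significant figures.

0.779/1.15 = 0.6774
1.03/0.778 = 1.324
R_total = 0.6774 + 19.1 + 1.324 + 0.657 = 21.76 ft²·°F·h/BTU
Q = A·ΔT/R = 1620 × (73.4 − (-14.3)) / 21.76 = 6530 BTU/h

6530 BTU/h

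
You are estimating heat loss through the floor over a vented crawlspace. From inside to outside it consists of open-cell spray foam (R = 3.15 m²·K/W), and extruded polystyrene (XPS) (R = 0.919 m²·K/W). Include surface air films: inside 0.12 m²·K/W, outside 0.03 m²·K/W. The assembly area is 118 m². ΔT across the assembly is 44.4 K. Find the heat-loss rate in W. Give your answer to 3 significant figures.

R_total = 0.12 + 3.15 + 0.919 + 0.03 = 4.219 m²·K/W
Q = A·ΔT/R = 118 × 44.4 / 4.219 = 1242 W

1240 W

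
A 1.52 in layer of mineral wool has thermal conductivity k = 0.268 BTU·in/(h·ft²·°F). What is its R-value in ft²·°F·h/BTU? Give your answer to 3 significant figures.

R = L/k = 1.52/0.268 = 5.672 ft²·°F·h/BTU

5.67 ft²·°F·h/BTU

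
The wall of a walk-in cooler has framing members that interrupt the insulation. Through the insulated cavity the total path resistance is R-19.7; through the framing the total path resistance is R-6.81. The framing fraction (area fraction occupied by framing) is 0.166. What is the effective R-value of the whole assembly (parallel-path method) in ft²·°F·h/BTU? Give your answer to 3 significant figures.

15.0 ft²·°F·h/BTU

U_eff = 0.834/19.7 + 0.166/6.81 = 0.04234 + 0.02438 = 0.06671
R_eff = 1/U_eff = 14.99 ft²·°F·h/BTU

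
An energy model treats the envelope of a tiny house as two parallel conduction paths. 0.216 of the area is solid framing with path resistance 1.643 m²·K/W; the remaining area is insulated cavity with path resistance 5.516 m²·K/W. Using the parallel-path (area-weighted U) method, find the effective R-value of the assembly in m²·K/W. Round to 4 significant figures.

3.655 m²·K/W

U_eff = 0.784/5.516 + 0.216/1.643 = 0.14213 + 0.13147 = 0.2736
R_eff = 1/U_eff = 3.655 m²·K/W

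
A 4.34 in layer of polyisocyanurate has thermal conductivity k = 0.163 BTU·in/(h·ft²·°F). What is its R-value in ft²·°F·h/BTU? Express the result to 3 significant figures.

26.6 ft²·°F·h/BTU

R = L/k = 4.34/0.163 = 26.63 ft²·°F·h/BTU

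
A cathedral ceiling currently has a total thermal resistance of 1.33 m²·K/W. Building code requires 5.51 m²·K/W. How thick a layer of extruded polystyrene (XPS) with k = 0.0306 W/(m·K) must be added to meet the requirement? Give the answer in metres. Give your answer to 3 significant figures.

ΔR = 5.51 − 1.33 = 4.18 m²·K/W
L = ΔR × k = 4.18 × 0.0306 = 0.1279 m

0.128 m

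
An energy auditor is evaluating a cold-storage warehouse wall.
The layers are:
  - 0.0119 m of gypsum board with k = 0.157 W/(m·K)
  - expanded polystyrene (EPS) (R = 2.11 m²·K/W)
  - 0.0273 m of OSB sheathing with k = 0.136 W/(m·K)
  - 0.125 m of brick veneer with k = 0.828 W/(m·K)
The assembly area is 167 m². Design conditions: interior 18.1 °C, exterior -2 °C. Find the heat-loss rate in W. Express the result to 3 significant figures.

0.0119/0.157 = 0.0758
0.0273/0.136 = 0.2007
0.125/0.828 = 0.151
R_total = 0.0758 + 2.11 + 0.2007 + 0.151 = 2.537 m²·K/W
Q = A·ΔT/R = 167 × (18.1 − (-2)) / 2.537 = 1323 W

1320 W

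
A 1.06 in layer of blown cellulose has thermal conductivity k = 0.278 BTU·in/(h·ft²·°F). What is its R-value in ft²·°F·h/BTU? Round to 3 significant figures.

R = L/k = 1.06/0.278 = 3.813 ft²·°F·h/BTU

3.81 ft²·°F·h/BTU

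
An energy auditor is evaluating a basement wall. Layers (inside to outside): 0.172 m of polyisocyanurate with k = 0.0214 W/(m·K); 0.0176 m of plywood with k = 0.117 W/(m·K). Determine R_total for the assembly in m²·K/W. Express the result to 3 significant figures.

0.172/0.0214 = 8.037
0.0176/0.117 = 0.1504
R_total = 8.037 + 0.1504 = 8.188 m²·K/W

8.19 m²·K/W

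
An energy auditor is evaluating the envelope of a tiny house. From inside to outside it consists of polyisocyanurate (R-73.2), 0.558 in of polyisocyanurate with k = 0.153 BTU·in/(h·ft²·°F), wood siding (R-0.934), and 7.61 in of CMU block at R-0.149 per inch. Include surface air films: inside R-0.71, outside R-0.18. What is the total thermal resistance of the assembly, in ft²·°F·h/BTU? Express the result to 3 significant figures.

79.8 ft²·°F·h/BTU

0.558/0.153 = 3.647
7.61 × 0.149 = 1.134
R_total = 0.71 + 73.2 + 3.647 + 0.934 + 1.134 + 0.18 = 79.8 ft²·°F·h/BTU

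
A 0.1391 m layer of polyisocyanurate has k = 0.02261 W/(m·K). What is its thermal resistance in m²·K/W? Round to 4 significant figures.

R = L/k = 0.1391/0.02261 = 6.1521 m²·K/W

6.152 m²·K/W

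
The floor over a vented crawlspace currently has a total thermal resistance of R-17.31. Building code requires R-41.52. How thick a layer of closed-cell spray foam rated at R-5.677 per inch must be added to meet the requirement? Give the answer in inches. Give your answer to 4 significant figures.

4.265 in

ΔR = 41.52 − 17.31 = 24.21 ft²·°F·h/BTU
L = ΔR / (R/in) = 24.21/5.677 = 4.2646 in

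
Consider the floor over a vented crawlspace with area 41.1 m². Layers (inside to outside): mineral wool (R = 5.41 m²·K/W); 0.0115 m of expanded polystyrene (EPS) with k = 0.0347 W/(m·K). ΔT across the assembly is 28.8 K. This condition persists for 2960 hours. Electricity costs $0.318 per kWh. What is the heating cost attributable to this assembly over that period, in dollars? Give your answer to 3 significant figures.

0.0115/0.0347 = 0.3314
R_total = 5.41 + 0.3314 = 5.741 m²·K/W
Q = 41.1 × 28.8 / 5.741 = 206.2 W
E = 206.2 W × 2960 h / 1000 = 610.2 kWh
Cost = 610.2 × 0.318 = $194.1

194 dollars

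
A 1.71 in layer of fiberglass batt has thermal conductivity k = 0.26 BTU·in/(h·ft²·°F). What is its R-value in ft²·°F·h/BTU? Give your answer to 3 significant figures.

R = L/k = 1.71/0.26 = 6.577 ft²·°F·h/BTU

6.58 ft²·°F·h/BTU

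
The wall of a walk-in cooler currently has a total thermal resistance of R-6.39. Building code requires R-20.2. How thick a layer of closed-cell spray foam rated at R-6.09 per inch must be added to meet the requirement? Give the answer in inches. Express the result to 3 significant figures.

ΔR = 20.2 − 6.39 = 13.81 ft²·°F·h/BTU
L = ΔR / (R/in) = 13.81/6.09 = 2.268 in

2.27 in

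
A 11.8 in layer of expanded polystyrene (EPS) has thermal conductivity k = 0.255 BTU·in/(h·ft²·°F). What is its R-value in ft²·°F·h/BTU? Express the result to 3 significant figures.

R = L/k = 11.8/0.255 = 46.27 ft²·°F·h/BTU

46.3 ft²·°F·h/BTU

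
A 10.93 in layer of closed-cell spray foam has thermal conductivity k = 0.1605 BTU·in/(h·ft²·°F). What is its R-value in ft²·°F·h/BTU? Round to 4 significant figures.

68.10 ft²·°F·h/BTU

R = L/k = 10.93/0.1605 = 68.1 ft²·°F·h/BTU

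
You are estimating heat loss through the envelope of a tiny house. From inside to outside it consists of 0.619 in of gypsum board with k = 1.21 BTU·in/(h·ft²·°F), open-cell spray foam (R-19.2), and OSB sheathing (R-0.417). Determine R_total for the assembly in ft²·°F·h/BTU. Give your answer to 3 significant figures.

20.1 ft²·°F·h/BTU

0.619/1.21 = 0.5116
R_total = 0.5116 + 19.2 + 0.417 = 20.13 ft²·°F·h/BTU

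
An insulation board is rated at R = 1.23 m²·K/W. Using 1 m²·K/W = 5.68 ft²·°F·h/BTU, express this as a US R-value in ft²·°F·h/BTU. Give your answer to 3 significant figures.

6.99 ft²·°F·h/BTU

R_US = 1.23 × 5.68 = 6.986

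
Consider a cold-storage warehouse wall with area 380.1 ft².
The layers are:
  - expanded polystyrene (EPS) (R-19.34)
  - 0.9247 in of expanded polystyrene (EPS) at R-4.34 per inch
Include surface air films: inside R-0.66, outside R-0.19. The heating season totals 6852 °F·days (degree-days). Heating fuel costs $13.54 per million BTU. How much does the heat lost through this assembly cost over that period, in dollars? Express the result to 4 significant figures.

34.97 dollars

0.9247 × 4.34 = 4.0132
R_total = 0.66 + 19.34 + 4.0132 + 0.19 = 24.203 ft²·°F·h/BTU
E = A × HDD × 24 / R = 380.1 × 6852 × 24 / 24.203 = 2582600 BTU
Cost = 2582600/10⁶ × 13.54 = $34.968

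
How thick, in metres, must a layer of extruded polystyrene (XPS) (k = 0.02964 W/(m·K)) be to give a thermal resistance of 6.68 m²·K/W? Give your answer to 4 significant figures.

L = R·k = 6.68 × 0.02964 = 0.198 m

0.1980 m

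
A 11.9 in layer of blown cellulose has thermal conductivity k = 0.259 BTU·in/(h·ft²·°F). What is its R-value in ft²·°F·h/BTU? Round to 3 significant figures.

R = L/k = 11.9/0.259 = 45.95 ft²·°F·h/BTU

45.9 ft²·°F·h/BTU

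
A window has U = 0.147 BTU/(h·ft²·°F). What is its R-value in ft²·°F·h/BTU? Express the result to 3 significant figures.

6.80 ft²·°F·h/BTU

R = 1/U = 1/0.147 = 6.803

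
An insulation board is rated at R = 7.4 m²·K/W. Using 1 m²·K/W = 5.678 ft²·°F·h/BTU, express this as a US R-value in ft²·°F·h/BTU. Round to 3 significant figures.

R_US = 7.4 × 5.678 = 42.02

42.0 ft²·°F·h/BTU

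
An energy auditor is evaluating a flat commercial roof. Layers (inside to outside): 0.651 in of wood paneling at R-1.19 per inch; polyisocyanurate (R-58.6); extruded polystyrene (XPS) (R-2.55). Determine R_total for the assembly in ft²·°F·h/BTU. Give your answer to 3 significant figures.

0.651 × 1.19 = 0.7747
R_total = 0.7747 + 58.6 + 2.55 = 61.92 ft²·°F·h/BTU

61.9 ft²·°F·h/BTU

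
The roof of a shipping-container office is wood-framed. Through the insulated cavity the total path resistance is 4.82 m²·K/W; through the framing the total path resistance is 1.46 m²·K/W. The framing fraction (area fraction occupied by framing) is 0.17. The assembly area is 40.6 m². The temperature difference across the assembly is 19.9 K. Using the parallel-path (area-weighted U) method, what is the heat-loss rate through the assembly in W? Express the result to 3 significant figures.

233 W

U_eff = 0.83/4.82 + 0.17/1.46 = 0.1722 + 0.1164 = 0.2886
R_eff = 1/U_eff = 3.465 m²·K/W
Q = 40.6 × 19.9 / 3.465 = 233.2 W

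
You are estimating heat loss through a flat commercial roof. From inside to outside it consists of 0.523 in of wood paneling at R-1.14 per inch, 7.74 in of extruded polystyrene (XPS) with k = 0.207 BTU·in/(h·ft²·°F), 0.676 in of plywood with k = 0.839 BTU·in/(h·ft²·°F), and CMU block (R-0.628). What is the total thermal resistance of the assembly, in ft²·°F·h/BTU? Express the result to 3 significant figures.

0.523 × 1.14 = 0.5962
7.74/0.207 = 37.39
0.676/0.839 = 0.8057
R_total = 0.5962 + 37.39 + 0.8057 + 0.628 = 39.42 ft²·°F·h/BTU

39.4 ft²·°F·h/BTU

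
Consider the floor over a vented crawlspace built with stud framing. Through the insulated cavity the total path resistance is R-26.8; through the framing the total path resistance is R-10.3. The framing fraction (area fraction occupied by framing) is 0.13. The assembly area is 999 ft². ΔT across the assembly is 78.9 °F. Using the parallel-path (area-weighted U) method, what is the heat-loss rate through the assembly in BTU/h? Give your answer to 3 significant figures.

3550 BTU/h

U_eff = 0.87/26.8 + 0.13/10.3 = 0.03246 + 0.01262 = 0.04508
R_eff = 1/U_eff = 22.18 ft²·°F·h/BTU
Q = 999 × 78.9 / 22.18 = 3554 BTU/h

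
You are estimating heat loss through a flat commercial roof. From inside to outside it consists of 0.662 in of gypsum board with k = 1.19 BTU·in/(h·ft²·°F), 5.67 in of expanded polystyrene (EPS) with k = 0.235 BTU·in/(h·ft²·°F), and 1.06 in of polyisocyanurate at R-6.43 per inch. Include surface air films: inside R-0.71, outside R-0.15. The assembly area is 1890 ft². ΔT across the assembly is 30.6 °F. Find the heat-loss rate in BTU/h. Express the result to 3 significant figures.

1790 BTU/h

0.662/1.19 = 0.5563
5.67/0.235 = 24.13
1.06 × 6.43 = 6.816
R_total = 0.71 + 0.5563 + 24.13 + 6.816 + 0.15 = 32.36 ft²·°F·h/BTU
Q = A·ΔT/R = 1890 × 30.6 / 32.36 = 1787 BTU/h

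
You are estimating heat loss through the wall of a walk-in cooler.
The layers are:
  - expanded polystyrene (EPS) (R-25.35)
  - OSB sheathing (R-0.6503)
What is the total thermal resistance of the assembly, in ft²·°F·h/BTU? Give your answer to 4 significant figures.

26.00 ft²·°F·h/BTU

R_total = 25.35 + 0.6503 = 26 ft²·°F·h/BTU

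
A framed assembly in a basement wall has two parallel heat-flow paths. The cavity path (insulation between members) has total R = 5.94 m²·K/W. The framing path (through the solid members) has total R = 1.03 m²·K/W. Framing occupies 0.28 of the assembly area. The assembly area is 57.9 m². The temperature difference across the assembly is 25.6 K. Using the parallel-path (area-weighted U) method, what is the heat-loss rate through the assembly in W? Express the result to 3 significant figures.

U_eff = 0.72/5.94 + 0.28/1.03 = 0.1212 + 0.2718 = 0.3931
R_eff = 1/U_eff = 2.544 m²·K/W
Q = 57.9 × 25.6 / 2.544 = 582.6 W

583 W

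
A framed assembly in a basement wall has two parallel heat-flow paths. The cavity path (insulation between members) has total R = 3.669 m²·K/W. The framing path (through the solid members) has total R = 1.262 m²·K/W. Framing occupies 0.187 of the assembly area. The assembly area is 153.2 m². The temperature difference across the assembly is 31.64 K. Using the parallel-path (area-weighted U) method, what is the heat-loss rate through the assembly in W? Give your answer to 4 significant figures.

U_eff = 0.813/3.669 + 0.187/1.262 = 0.22159 + 0.14818 = 0.36976
R_eff = 1/U_eff = 2.7044 m²·K/W
Q = 153.2 × 31.64 / 2.7044 = 1792.3 W

1792 W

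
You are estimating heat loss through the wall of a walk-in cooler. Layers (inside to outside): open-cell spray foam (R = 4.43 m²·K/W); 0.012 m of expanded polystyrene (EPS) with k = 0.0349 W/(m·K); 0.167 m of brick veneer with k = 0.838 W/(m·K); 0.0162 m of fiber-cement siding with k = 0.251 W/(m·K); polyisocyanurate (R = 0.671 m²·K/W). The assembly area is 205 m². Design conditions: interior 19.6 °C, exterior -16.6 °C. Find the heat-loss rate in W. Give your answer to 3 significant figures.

1300 W

0.012/0.0349 = 0.3438
0.167/0.838 = 0.1993
0.0162/0.251 = 0.06454
R_total = 4.43 + 0.3438 + 0.1993 + 0.06454 + 0.671 = 5.709 m²·K/W
Q = A·ΔT/R = 205 × (19.6 − (-16.6)) / 5.709 = 1300 W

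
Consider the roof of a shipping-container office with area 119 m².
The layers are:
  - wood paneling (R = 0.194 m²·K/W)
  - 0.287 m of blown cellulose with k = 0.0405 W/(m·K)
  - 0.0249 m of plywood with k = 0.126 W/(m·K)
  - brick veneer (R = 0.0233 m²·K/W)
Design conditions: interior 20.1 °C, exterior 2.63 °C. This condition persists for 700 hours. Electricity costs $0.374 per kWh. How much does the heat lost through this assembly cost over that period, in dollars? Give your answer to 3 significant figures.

0.287/0.0405 = 7.086
0.0249/0.126 = 0.1976
R_total = 0.194 + 7.086 + 0.1976 + 0.0233 = 7.501 m²·K/W
Q = 119 × (20.1 − 2.63) / 7.501 = 277.1 W
E = 277.1 W × 700 h / 1000 = 194 kWh
Cost = 194 × 0.374 = $72.56

72.6 dollars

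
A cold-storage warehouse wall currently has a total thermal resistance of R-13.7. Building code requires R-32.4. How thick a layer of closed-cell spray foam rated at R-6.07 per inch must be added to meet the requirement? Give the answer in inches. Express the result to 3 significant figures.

ΔR = 32.4 − 13.7 = 18.7 ft²·°F·h/BTU
L = ΔR / (R/in) = 18.7/6.07 = 3.081 in

3.08 in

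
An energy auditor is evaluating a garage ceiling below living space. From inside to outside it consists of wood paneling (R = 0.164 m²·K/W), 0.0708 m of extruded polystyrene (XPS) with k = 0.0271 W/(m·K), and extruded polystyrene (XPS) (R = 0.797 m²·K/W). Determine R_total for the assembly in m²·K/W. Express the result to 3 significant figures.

0.0708/0.0271 = 2.613
R_total = 0.164 + 2.613 + 0.797 = 3.574 m²·K/W

3.57 m²·K/W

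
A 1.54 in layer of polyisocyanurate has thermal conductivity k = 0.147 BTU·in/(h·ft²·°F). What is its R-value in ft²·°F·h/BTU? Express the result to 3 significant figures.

10.5 ft²·°F·h/BTU

R = L/k = 1.54/0.147 = 10.48 ft²·°F·h/BTU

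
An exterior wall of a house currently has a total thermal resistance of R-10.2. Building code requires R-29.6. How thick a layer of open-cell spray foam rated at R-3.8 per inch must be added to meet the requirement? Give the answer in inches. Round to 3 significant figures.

ΔR = 29.6 − 10.2 = 19.4 ft²·°F·h/BTU
L = ΔR / (R/in) = 19.4/3.8 = 5.105 in

5.11 in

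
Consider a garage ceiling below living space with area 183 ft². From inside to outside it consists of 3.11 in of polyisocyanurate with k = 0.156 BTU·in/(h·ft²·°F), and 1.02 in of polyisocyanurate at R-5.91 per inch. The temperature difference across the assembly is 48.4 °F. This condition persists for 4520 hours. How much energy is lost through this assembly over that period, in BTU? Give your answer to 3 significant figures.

1540000 BTU

3.11/0.156 = 19.94
1.02 × 5.91 = 6.028
R_total = 19.94 + 6.028 = 25.96 ft²·°F·h/BTU
Q = 183 × 48.4 / 25.96 = 341.1 BTU/h
E = 341.1 × 4520 = 1542000 BTU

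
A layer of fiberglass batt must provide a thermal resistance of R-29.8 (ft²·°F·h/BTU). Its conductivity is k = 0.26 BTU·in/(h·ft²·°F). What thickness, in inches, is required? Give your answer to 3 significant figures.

L = R × k = 29.8 × 0.26 = 7.748 in

7.75 in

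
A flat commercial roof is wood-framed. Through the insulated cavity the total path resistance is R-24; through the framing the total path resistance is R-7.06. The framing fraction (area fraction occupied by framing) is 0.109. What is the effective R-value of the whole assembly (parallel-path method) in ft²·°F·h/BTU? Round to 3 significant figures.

19.0 ft²·°F·h/BTU

U_eff = 0.891/24 + 0.109/7.06 = 0.03712 + 0.01544 = 0.05256
R_eff = 1/U_eff = 19.02 ft²·°F·h/BTU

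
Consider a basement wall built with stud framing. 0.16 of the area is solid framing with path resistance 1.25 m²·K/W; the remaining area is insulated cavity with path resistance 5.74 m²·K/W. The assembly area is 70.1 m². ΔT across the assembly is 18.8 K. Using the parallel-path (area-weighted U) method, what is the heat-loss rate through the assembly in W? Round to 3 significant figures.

U_eff = 0.84/5.74 + 0.16/1.25 = 0.1463 + 0.128 = 0.2743
R_eff = 1/U_eff = 3.645 m²·K/W
Q = 70.1 × 18.8 / 3.645 = 361.5 W

362 W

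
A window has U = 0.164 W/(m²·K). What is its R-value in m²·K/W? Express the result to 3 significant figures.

6.10 m²·K/W

R = 1/U = 1/0.164 = 6.098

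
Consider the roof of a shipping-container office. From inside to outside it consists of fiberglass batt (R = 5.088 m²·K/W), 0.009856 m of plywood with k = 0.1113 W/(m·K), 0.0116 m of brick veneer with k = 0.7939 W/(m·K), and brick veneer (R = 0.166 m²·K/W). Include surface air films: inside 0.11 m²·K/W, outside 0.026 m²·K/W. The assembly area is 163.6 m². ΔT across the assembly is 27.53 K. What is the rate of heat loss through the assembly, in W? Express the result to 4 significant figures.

819.9 W

0.009856/0.1113 = 0.088553
0.0116/0.7939 = 0.014611
R_total = 0.11 + 5.088 + 0.088553 + 0.014611 + 0.166 + 0.026 = 5.4932 m²·K/W
Q = A·ΔT/R = 163.6 × 27.53 / 5.4932 = 819.91 W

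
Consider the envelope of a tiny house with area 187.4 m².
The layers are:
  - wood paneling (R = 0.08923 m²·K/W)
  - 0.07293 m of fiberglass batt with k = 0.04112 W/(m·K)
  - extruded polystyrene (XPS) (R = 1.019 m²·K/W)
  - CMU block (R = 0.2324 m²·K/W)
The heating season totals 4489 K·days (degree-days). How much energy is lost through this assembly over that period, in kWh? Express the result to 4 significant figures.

0.07293/0.04112 = 1.7736
R_total = 0.08923 + 1.7736 + 1.019 + 0.2324 = 3.1142 m²·K/W
E = A × HDD × 24 / R / 1000 = 187.4 × 4489 × 24 / 3.1142 / 1000 = 6483.1 kWh

6483 kWh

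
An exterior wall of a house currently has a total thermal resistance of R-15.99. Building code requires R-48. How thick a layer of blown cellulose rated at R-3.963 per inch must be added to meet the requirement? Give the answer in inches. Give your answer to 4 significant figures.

8.077 in

ΔR = 48 − 15.99 = 32.01 ft²·°F·h/BTU
L = ΔR / (R/in) = 32.01/3.963 = 8.0772 in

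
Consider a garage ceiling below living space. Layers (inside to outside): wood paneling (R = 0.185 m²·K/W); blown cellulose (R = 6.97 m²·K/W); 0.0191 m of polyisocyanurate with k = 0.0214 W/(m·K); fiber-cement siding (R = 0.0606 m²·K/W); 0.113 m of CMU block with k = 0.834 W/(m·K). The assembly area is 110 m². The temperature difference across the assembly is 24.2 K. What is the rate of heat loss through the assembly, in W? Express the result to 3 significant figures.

323 W

0.0191/0.0214 = 0.8925
0.113/0.834 = 0.1355
R_total = 0.185 + 6.97 + 0.8925 + 0.0606 + 0.1355 = 8.244 m²·K/W
Q = A·ΔT/R = 110 × 24.2 / 8.244 = 322.9 W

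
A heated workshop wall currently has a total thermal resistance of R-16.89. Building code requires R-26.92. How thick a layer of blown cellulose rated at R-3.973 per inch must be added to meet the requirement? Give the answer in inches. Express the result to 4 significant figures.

ΔR = 26.92 − 16.89 = 10.03 ft²·°F·h/BTU
L = ΔR / (R/in) = 10.03/3.973 = 2.5245 in

2.525 in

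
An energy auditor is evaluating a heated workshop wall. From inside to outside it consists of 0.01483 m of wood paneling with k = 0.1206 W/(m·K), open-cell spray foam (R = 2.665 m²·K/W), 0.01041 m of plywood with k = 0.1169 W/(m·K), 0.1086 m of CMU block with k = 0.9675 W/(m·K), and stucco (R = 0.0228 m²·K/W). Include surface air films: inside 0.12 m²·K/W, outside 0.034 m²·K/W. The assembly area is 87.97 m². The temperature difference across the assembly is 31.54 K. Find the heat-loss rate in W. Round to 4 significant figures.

0.01483/0.1206 = 0.12297
0.01041/0.1169 = 0.08905
0.1086/0.9675 = 0.11225
R_total = 0.12 + 0.12297 + 2.665 + 0.08905 + 0.11225 + 0.0228 + 0.034 = 3.1661 m²·K/W
Q = A·ΔT/R = 87.97 × 31.54 / 3.1661 = 876.35 W

876.3 W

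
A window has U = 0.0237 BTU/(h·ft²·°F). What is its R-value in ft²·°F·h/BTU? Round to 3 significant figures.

R = 1/U = 1/0.0237 = 42.19

42.2 ft²·°F·h/BTU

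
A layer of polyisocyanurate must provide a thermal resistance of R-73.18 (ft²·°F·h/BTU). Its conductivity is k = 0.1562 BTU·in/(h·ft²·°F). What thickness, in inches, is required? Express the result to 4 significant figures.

L = R × k = 73.18 × 0.1562 = 11.431 in

11.43 in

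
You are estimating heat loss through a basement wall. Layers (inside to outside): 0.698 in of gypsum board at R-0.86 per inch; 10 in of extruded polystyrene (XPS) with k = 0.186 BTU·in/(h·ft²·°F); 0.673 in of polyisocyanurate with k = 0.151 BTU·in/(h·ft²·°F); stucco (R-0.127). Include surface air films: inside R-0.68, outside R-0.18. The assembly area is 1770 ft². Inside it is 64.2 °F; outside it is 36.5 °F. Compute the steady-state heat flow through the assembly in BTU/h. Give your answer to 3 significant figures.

0.698 × 0.86 = 0.6003
10/0.186 = 53.76
0.673/0.151 = 4.457
R_total = 0.68 + 0.6003 + 53.76 + 4.457 + 0.127 + 0.18 = 59.81 ft²·°F·h/BTU
Q = A·ΔT/R = 1770 × (64.2 − 36.5) / 59.81 = 819.8 BTU/h

820 BTU/h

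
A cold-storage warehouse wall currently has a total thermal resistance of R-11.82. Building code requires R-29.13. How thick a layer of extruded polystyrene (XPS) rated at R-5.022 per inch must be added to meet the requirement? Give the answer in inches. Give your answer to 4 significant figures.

ΔR = 29.13 − 11.82 = 17.31 ft²·°F·h/BTU
L = ΔR / (R/in) = 17.31/5.022 = 3.4468 in

3.447 in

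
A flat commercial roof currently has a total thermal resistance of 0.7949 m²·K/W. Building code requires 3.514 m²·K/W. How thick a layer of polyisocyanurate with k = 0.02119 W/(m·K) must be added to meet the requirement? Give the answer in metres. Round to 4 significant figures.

0.05762 m

ΔR = 3.514 − 0.7949 = 2.7191 m²·K/W
L = ΔR × k = 2.7191 × 0.02119 = 0.057618 m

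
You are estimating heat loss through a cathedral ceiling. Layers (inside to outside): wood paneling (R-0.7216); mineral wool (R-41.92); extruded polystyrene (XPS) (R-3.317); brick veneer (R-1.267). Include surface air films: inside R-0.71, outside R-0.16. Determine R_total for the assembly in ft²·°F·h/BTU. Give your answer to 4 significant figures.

R_total = 0.71 + 0.7216 + 41.92 + 3.317 + 1.267 + 0.16 = 48.096 ft²·°F·h/BTU

48.10 ft²·°F·h/BTU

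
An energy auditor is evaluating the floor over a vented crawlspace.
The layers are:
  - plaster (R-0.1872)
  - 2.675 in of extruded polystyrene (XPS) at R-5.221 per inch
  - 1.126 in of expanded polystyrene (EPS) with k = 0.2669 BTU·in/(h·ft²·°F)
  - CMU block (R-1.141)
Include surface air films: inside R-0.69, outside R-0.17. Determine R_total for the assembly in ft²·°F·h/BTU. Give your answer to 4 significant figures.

2.675 × 5.221 = 13.966
1.126/0.2669 = 4.2188
R_total = 0.69 + 0.1872 + 13.966 + 4.2188 + 1.141 + 0.17 = 20.373 ft²·°F·h/BTU

20.37 ft²·°F·h/BTU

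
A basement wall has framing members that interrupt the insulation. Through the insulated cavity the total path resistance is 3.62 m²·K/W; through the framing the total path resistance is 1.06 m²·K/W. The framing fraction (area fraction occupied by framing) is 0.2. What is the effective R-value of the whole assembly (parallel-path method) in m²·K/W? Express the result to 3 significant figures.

2.44 m²·K/W

U_eff = 0.8/3.62 + 0.2/1.06 = 0.221 + 0.1887 = 0.4097
R_eff = 1/U_eff = 2.441 m²·K/W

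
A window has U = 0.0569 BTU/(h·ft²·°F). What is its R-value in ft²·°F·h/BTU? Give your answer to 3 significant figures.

17.6 ft²·°F·h/BTU

R = 1/U = 1/0.0569 = 17.57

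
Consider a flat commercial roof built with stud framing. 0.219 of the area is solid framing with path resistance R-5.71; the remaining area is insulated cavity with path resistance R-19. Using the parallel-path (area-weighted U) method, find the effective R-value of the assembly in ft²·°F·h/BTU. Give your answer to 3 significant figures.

U_eff = 0.781/19 + 0.219/5.71 = 0.04111 + 0.03835 = 0.07946
R_eff = 1/U_eff = 12.59 ft²·°F·h/BTU

12.6 ft²·°F·h/BTU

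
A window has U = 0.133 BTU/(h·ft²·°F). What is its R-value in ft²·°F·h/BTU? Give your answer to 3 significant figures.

7.52 ft²·°F·h/BTU

R = 1/U = 1/0.133 = 7.519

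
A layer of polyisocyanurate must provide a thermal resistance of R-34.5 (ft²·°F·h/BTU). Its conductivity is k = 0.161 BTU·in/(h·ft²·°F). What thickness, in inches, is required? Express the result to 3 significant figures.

5.55 in

L = R × k = 34.5 × 0.161 = 5.554 in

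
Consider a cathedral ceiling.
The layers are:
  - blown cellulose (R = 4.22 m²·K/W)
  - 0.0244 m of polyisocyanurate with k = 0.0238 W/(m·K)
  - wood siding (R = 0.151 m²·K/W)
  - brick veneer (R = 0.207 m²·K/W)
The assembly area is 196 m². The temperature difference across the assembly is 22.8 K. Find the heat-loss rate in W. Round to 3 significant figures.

798 W

0.0244/0.0238 = 1.025
R_total = 4.22 + 1.025 + 0.151 + 0.207 = 5.603 m²·K/W
Q = A·ΔT/R = 196 × 22.8 / 5.603 = 797.5 W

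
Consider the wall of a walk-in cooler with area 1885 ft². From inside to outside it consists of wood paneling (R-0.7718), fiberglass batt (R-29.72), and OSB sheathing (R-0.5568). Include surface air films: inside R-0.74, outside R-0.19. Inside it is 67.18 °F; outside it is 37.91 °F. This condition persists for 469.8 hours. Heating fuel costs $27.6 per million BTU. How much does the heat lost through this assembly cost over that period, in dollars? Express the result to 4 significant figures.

22.37 dollars

R_total = 0.74 + 0.7718 + 29.72 + 0.5568 + 0.19 = 31.979 ft²·°F·h/BTU
Q = 1885 × (67.18 − 37.91) / 31.979 = 1725.3 BTU/h
E = 1725.3 × 469.8 = 810560 BTU
Cost = 810560/10⁶ × 27.6 = $22.372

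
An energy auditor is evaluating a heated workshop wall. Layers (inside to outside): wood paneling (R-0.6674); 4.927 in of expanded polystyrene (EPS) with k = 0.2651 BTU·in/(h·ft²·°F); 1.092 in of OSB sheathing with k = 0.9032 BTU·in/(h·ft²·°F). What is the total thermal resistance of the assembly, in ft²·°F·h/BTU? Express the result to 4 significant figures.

20.46 ft²·°F·h/BTU

4.927/0.2651 = 18.585
1.092/0.9032 = 1.209
R_total = 0.6674 + 18.585 + 1.209 = 20.462 ft²·°F·h/BTU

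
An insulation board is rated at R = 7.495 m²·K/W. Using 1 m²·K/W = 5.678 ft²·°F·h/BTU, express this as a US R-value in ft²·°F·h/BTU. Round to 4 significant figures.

R_US = 7.495 × 5.678 = 42.557

42.56 ft²·°F·h/BTU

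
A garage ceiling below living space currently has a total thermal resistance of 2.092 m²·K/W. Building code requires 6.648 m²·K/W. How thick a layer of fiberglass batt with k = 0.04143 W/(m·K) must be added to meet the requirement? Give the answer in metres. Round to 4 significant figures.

0.1888 m

ΔR = 6.648 − 2.092 = 4.556 m²·K/W
L = ΔR × k = 4.556 × 0.04143 = 0.18876 m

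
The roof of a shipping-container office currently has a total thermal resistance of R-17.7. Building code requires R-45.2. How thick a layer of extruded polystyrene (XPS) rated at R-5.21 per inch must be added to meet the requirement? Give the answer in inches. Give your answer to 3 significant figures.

5.28 in

ΔR = 45.2 − 17.7 = 27.5 ft²·°F·h/BTU
L = ΔR / (R/in) = 27.5/5.21 = 5.278 in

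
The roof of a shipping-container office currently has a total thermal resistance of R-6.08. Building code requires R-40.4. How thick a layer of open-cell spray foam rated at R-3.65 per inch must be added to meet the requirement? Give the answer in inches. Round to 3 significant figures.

ΔR = 40.4 − 6.08 = 34.32 ft²·°F·h/BTU
L = ΔR / (R/in) = 34.32/3.65 = 9.403 in

9.40 in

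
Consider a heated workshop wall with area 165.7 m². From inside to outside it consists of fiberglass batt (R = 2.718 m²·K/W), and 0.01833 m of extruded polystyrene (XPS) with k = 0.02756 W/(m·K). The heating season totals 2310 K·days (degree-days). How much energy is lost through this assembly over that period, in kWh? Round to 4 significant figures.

2715 kWh

0.01833/0.02756 = 0.66509
R_total = 2.718 + 0.66509 = 3.3831 m²·K/W
E = A × HDD × 24 / R / 1000 = 165.7 × 2310 × 24 / 3.3831 / 1000 = 2715.4 kWh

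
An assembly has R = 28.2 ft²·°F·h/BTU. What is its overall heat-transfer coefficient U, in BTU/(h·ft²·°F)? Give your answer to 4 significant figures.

0.03546 BTU/(h·ft²·°F)

U = 1/R = 1/28.2 = 0.035461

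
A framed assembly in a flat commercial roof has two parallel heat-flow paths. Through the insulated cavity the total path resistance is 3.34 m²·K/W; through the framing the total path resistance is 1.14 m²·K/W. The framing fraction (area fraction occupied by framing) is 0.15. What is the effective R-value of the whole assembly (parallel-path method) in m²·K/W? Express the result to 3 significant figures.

2.59 m²·K/W

U_eff = 0.85/3.34 + 0.15/1.14 = 0.2545 + 0.1316 = 0.3861
R_eff = 1/U_eff = 2.59 m²·K/W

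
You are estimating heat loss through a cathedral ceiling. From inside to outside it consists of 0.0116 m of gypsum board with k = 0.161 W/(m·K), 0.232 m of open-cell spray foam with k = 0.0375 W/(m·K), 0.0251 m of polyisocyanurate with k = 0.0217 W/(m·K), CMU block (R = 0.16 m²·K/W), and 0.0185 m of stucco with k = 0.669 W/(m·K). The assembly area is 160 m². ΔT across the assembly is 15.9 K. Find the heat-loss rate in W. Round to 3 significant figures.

0.0116/0.161 = 0.07205
0.232/0.0375 = 6.187
0.0251/0.0217 = 1.157
0.0185/0.669 = 0.02765
R_total = 0.07205 + 6.187 + 1.157 + 0.16 + 0.02765 = 7.603 m²·K/W
Q = A·ΔT/R = 160 × 15.9 / 7.603 = 334.6 W

335 W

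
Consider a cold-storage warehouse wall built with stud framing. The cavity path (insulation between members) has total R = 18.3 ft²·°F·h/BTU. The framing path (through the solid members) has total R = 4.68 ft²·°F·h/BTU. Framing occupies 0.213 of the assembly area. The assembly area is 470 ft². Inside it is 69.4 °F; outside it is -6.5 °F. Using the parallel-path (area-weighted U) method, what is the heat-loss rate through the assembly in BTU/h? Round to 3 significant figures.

3160 BTU/h

U_eff = 0.787/18.3 + 0.213/4.68 = 0.04301 + 0.04551 = 0.08852
R_eff = 1/U_eff = 11.3 ft²·°F·h/BTU
Q = 470 × (69.4 − (-6.5)) / 11.3 = 3158 BTU/h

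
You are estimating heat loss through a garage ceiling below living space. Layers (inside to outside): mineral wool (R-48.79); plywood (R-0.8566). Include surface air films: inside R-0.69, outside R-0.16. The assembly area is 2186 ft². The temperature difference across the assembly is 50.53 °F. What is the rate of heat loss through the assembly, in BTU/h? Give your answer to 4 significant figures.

R_total = 0.69 + 48.79 + 0.8566 + 0.16 = 50.497 ft²·°F·h/BTU
Q = A·ΔT/R = 2186 × 50.53 / 50.497 = 2187.4 BTU/h

2187 BTU/h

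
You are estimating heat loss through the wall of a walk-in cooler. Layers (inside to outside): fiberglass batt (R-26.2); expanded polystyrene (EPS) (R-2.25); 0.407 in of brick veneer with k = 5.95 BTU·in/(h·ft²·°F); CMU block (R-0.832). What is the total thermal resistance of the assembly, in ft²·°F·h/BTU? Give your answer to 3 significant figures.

0.407/5.95 = 0.0684
R_total = 26.2 + 2.25 + 0.0684 + 0.832 = 29.35 ft²·°F·h/BTU

29.4 ft²·°F·h/BTU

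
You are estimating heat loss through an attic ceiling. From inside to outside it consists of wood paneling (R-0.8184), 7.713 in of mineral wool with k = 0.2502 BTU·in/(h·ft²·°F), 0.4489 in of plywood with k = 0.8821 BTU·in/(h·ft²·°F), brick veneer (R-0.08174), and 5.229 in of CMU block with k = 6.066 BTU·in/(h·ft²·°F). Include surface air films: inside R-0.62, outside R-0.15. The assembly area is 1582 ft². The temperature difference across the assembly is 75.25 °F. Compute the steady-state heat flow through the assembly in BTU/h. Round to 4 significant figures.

3515 BTU/h

7.713/0.2502 = 30.827
0.4489/0.8821 = 0.5089
5.229/6.066 = 0.86202
R_total = 0.62 + 0.8184 + 30.827 + 0.5089 + 0.08174 + 0.86202 + 0.15 = 33.868 ft²·°F·h/BTU
Q = A·ΔT/R = 1582 × 75.25 / 33.868 = 3514.9 BTU/h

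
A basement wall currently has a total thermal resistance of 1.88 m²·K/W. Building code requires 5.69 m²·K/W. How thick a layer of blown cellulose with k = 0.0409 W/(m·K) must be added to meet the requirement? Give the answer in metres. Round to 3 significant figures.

0.156 m

ΔR = 5.69 − 1.88 = 3.81 m²·K/W
L = ΔR × k = 3.81 × 0.0409 = 0.1558 m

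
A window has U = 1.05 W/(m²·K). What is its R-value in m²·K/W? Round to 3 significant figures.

R = 1/U = 1/1.05 = 0.9524

0.952 m²·K/W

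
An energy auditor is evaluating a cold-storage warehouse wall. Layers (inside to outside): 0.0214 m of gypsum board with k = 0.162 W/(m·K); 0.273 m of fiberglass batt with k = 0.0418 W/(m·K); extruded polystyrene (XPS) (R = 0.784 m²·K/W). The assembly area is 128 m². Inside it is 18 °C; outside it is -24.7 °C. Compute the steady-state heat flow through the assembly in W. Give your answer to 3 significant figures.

734 W

0.0214/0.162 = 0.1321
0.273/0.0418 = 6.531
R_total = 0.1321 + 6.531 + 0.784 = 7.447 m²·K/W
Q = A·ΔT/R = 128 × (18 − (-24.7)) / 7.447 = 733.9 W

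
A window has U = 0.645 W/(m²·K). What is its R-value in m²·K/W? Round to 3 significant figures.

1.55 m²·K/W

R = 1/U = 1/0.645 = 1.55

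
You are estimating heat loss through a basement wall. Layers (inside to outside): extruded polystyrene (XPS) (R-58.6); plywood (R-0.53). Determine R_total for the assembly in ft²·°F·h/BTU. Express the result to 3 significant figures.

59.1 ft²·°F·h/BTU

R_total = 58.6 + 0.53 = 59.13 ft²·°F·h/BTU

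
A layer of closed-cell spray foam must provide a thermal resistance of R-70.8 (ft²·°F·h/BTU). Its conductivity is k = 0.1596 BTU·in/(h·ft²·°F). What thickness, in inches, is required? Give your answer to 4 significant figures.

L = R × k = 70.8 × 0.1596 = 11.3 in

11.30 in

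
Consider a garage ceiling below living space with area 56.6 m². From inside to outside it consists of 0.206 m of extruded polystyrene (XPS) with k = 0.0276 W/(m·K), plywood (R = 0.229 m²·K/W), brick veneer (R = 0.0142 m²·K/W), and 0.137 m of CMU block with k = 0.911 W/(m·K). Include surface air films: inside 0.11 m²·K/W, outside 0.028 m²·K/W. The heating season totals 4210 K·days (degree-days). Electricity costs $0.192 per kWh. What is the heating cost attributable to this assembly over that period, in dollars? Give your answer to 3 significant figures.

137 dollars

0.206/0.0276 = 7.464
0.137/0.911 = 0.1504
R_total = 0.11 + 7.464 + 0.229 + 0.0142 + 0.1504 + 0.028 = 7.995 m²·K/W
E = A × HDD × 24 / R / 1000 = 56.6 × 4210 × 24 / 7.995 / 1000 = 715.3 kWh
Cost = 715.3 × 0.192 = $137.3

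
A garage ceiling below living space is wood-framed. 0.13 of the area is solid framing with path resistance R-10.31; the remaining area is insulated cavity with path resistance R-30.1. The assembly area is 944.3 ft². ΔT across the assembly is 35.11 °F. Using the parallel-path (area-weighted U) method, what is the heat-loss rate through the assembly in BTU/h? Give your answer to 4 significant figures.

1376 BTU/h

U_eff = 0.87/30.1 + 0.13/10.31 = 0.028904 + 0.012609 = 0.041513
R_eff = 1/U_eff = 24.089 ft²·°F·h/BTU
Q = 944.3 × 35.11 / 24.089 = 1376.3 BTU/h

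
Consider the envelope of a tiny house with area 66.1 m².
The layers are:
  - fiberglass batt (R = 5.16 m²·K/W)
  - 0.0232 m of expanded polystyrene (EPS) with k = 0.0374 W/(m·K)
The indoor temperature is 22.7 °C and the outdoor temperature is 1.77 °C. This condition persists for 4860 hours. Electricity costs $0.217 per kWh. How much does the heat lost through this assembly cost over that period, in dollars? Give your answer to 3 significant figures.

0.0232/0.0374 = 0.6203
R_total = 5.16 + 0.6203 = 5.78 m²·K/W
Q = 66.1 × (22.7 − 1.77) / 5.78 = 239.3 W
E = 239.3 W × 4860 h / 1000 = 1163 kWh
Cost = 1163 × 0.217 = $252.4

252 dollars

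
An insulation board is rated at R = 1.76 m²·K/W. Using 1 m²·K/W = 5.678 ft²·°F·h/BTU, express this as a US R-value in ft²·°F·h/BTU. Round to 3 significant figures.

R_US = 1.76 × 5.678 = 9.993

9.99 ft²·°F·h/BTU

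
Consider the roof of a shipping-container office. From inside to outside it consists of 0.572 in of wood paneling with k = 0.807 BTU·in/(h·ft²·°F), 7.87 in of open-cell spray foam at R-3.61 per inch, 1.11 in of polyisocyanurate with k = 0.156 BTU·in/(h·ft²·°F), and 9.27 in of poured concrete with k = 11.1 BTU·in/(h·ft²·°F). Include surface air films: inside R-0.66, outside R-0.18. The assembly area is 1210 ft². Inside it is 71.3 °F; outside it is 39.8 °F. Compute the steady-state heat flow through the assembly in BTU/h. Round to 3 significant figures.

1010 BTU/h

0.572/0.807 = 0.7088
7.87 × 3.61 = 28.41
1.11/0.156 = 7.115
9.27/11.1 = 0.8351
R_total = 0.66 + 0.7088 + 28.41 + 7.115 + 0.8351 + 0.18 = 37.91 ft²·°F·h/BTU
Q = A·ΔT/R = 1210 × (71.3 − 39.8) / 37.91 = 1005 BTU/h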